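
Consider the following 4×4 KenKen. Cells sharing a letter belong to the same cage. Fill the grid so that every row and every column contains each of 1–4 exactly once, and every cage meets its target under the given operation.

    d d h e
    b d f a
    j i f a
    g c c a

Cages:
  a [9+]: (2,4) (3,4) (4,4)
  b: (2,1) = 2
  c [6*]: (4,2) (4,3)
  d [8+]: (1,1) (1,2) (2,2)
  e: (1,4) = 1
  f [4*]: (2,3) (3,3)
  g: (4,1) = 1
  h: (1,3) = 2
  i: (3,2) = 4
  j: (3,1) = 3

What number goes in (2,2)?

Cage h is a single given cell; hence (1,3) = 2.
Cage e is a single given cell, leaving (1,4) = 1.
Cage b is given, leaving (2,1) = 2.
Cage j is a single given cell, so (3,1) = 3.
Cage i is given, which forces (3,2) = 4.
Row 3 now contains 4; hence (3,3) = 1.
Row 3 now contains 4; hence (3,4) = 2.
Cage g is given, which forces (4,1) = 1.
2 is placed in column 3, leaving (4,3) = 3.
Row 4 now contains 3, so (4,4) = 4.
Column 1 already has 3; hence (1,1) = 4.
Column 2 now contains 4, which forces (1,2) = 3.
The 3 cells of cage d must have sum 8, which forces (2,2) = 1.
Column 3 already has 1, leaving (2,3) = 4.
Column 4 now contains 4, so (2,4) = 3.
Row 4 now contains 3; hence (4,2) = 2.
Filled in: 4 3 2 1 / 2 1 4 3 / 3 4 1 2 / 1 2 3 4.

1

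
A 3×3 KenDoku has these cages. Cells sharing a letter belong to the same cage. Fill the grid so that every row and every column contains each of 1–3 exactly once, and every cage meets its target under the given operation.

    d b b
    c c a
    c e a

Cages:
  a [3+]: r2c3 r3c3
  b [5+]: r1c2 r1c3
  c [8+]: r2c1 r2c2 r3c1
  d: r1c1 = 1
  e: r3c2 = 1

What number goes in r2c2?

3

D is a freebie, leaving r1c1 = 1.
The 3 cells of cage c must have sum 8; hence r2c1 = 2.
Cage c needs sum 8, leaving r2c2 = 3.
Row 2 already has 2, leaving r2c3 = 1.
Cage c needs sum 8, leaving r3c1 = 3.
Cage e is given; hence r3c2 = 1.
Column 3 now contains 1, leaving r3c3 = 2.
Column 2 now contains 3; hence r1c2 = 2.
2 is placed in column 3, which forces r1c3 = 3.
The full grid is 1 2 3 / 2 3 1 / 3 1 2.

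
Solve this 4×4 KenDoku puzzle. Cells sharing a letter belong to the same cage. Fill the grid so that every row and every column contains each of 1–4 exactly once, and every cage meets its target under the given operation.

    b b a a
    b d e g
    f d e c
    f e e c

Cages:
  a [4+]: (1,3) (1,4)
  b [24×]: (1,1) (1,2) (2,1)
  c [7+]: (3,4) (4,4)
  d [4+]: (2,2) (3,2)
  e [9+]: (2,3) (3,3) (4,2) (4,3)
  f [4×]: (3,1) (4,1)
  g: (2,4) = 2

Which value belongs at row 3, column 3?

G is a freebie, which forces (2,4) = 2.
In row 3, 2 can only go at (3,3), so (3,3) = 2.
In row 4, 2 can only go at (4,2), so (4,2) = 2.
Cage b has product 24, so (1,1) = 2.
The only place for 4 in row 1 is (1,2).
Cage b needs product 24, which forces (2,1) = 3.
3 is placed in row 2, leaving (2,2) = 1.
1 is placed in row 2, so (2,3) = 4.
1 is placed in column 2, leaving (3,2) = 3.
Row 3 now contains 3; hence (3,4) = 4.
4 is placed in column 3, which forces (4,3) = 1.
Column 4 now contains 4, so (4,4) = 3.
Column 3 now contains 1, leaving (1,3) = 3.
3 is placed in column 4, leaving (1,4) = 1.
Row 3 now contains 4, leaving (3,1) = 1.
1 is placed in row 4, which forces (4,1) = 4.
Completed grid: 2 4 3 1 / 3 1 4 2 / 1 3 2 4 / 4 2 1 3.

2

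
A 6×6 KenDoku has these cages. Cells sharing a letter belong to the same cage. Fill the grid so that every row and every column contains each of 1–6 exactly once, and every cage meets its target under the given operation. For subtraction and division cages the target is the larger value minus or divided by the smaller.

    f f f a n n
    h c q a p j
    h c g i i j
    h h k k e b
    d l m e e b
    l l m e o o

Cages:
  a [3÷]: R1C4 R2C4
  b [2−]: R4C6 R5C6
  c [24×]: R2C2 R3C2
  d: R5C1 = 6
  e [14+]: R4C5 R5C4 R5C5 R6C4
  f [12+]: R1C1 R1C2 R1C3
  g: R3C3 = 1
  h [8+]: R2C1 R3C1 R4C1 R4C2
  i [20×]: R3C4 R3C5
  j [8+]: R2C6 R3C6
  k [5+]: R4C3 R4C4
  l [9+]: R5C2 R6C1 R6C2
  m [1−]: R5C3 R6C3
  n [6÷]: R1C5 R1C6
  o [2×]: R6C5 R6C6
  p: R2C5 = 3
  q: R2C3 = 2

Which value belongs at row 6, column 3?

6

Cage q is given, so R2C3 = 2.
P is a freebie; hence R2C5 = 3.
Cage g is given, leaving R3C3 = 1.
D is a freebie; hence R5C1 = 6.
The 4 cells of cage h must have sum 8, so R2C1 = 1.
Row 2 now contains 1, which forces R2C4 = 6.
6 is placed in row 2; hence R2C6 = 5.
Cage a needs two cells with quotient 3, leaving R1C4 = 2.
6 is placed in row 2, so R2C2 = 4.
Cage c needs two cells with product 24, so R3C2 = 6.
The two cells of cage j must have sum 8; hence R3C6 = 3.
Column 4 already has 2, leaving R4C4 = 1.
Cage h has sum 8; hence R3C1 = 2.
Cage h has sum 8, leaving R4C1 = 3.
1 is placed in row 4, leaving R4C2 = 2.
The two cells of cage k must have sum 5, which forces R4C3 = 4.
Row 4 already has 4; hence R4C6 = 6.
Cage n needs two cells with quotient 6, leaving R1C5 = 6.
Column 6 now contains 6, leaving R1C6 = 1.
Row 4 already has 6, so R4C5 = 5.
The two cells of cage m must have difference 1, which forces R5C3 = 5.
Cage b needs two cells with difference 2, so R5C6 = 4.
Cage l needs sum 9, which forces R6C1 = 5.
Cage m needs two cells with difference 1, so R6C3 = 6.
1 is placed in column 6, which forces R6C6 = 2.
Column 1 already has 5, leaving R1C1 = 4.
Cage f needs sum 12, leaving R1C2 = 5.
5 is placed in column 3, so R1C3 = 3.
Cage i needs two cells with product 20; hence R3C4 = 5.
5 is placed in column 5, which forces R3C5 = 4.
4 is placed in row 5, so R5C4 = 3.
The 4 cells of cage e must have sum 14; hence R5C5 = 2.
The 4 cells of cage e must have sum 14; hence R6C4 = 4.
Row 6 now contains 2; hence R6C5 = 1.
3 is placed in row 5, so R5C2 = 1.
Row 6 already has 1, leaving R6C2 = 3.
Filled in: 4 5 3 2 6 1 / 1 4 2 6 3 5 / 2 6 1 5 4 3 / 3 2 4 1 5 6 / 6 1 5 3 2 4 / 5 3 6 4 1 2.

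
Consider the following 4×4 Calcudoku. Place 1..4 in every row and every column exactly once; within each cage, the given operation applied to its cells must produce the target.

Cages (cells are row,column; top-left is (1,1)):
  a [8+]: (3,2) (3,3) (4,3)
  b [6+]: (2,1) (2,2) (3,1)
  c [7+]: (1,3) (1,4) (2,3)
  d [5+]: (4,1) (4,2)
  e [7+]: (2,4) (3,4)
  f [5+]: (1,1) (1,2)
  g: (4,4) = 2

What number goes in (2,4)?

Cage g is a single given cell; hence (4,4) = 2.
Row 4 needs a 3, and only (4,3) is open for it.
The only place for 1 in column 4 is (1,4).
The only place for 4 in row 1 is (1,3).
Column 3 now contains 4; hence (2,3) = 2.
Column 3 now contains 2, leaving (3,3) = 1.
The 3 cells of cage b must have sum 6, leaving (3,1) = 2.
Cage a has sum 8; hence (3,2) = 4.
Row 3 already has 4; hence (3,4) = 3.
4 is placed in column 2, leaving (4,2) = 1.
Column 1 now contains 2, so (1,1) = 3.
Cage f needs two cells with sum 5, so (1,2) = 2.
The 3 cells of cage b must have sum 6, so (2,1) = 1.
Column 2 already has 1; hence (2,2) = 3.
Column 4 already has 3; hence (2,4) = 4.
1 is placed in row 4, so (4,1) = 4.
Filled in: 3 2 4 1 / 1 3 2 4 / 2 4 1 3 / 4 1 3 2.

4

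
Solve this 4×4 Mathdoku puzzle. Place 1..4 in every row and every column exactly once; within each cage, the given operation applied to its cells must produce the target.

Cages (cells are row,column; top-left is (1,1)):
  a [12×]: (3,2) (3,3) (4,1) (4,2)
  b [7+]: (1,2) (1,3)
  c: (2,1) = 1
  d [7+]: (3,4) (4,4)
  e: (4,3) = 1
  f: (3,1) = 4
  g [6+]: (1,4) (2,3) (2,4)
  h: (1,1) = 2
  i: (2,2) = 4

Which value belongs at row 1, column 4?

1

Cage h is a single given cell, which forces (1,1) = 2.
Cage c is given, so (2,1) = 1.
Cage i is given, so (2,2) = 4.
F is a freebie, so (3,1) = 4.
4 is placed in row 3; hence (3,4) = 3.
4 is placed in column 1; hence (4,1) = 3.
E is a freebie, so (4,3) = 1.
Column 4 already has 3, so (4,4) = 4.
Column 2 now contains 4; hence (1,2) = 3.
Cage b's pair has sum 7, leaving (1,3) = 4.
Column 4 already has 3, leaving (1,4) = 1.
Cage g needs sum 6, so (2,3) = 3.
Column 4 already has 3; hence (2,4) = 2.
Cage a needs product 12, so (3,2) = 1.
1 is placed in column 3, leaving (3,3) = 2.
1 is placed in row 4; hence (4,2) = 2.
Filled in: 2 3 4 1 / 1 4 3 2 / 4 1 2 3 / 3 2 1 4.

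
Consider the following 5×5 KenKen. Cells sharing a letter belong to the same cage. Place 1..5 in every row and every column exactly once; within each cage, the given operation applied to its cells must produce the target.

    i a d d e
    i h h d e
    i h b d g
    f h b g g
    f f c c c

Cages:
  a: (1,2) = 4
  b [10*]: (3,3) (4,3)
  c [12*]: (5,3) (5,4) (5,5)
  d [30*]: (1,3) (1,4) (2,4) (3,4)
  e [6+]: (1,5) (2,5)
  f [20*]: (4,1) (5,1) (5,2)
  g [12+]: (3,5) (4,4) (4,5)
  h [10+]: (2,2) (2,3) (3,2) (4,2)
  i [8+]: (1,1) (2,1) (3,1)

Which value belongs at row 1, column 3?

Cage a is a single given cell, which forces (1,2) = 4.
In row 5, 2 can only go at (5,2), so (5,2) = 2.
Cage h has sum 10; hence (2,3) = 1.
Cage f needs product 20, which forces (4,1) = 2.
2 is placed in row 4; hence (4,3) = 5.
Cage f has product 20, so (5,1) = 5.
Column 3 already has 5, so (3,3) = 2.
Cage g has sum 12; hence (3,5) = 5.
Column 3 now contains 2, leaving (1,3) = 3.
Cage e needs two cells with sum 6; hence (1,5) = 2.
Cage h needs sum 10, leaving (2,2) = 5.
Row 2 now contains 5, leaving (2,4) = 2.
5 is placed in column 5, so (2,5) = 4.
Cage d has product 30; hence (3,4) = 1.
Column 5 already has 4, leaving (4,5) = 3.
Column 3 now contains 3, so (5,3) = 4.
4 is placed in row 5, which forces (5,4) = 3.
3 is placed in column 5, leaving (5,5) = 1.
3 is placed in row 1, leaving (1,1) = 1.
Row 1 now contains 2, leaving (1,4) = 5.
4 is placed in row 2; hence (2,1) = 3.
The 3 cells of cage i must have sum 8, which forces (3,1) = 4.
1 is placed in row 3; hence (3,2) = 3.
Row 4 now contains 3, which forces (4,2) = 1.
Row 4 now contains 3; hence (4,4) = 4.
Completed grid: 1 4 3 5 2 / 3 5 1 2 4 / 4 3 2 1 5 / 2 1 5 4 3 / 5 2 4 3 1.

3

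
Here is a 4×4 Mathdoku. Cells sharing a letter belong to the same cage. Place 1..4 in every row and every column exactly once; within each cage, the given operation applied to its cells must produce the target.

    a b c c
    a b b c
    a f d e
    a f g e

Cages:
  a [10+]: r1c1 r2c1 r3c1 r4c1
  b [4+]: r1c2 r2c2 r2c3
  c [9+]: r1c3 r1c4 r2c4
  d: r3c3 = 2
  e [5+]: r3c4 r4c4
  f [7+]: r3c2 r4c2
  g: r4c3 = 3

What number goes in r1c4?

Cage b needs sum 4, which forces r1c2 = 1.
The 3 cells of cage b must have sum 4, leaving r2c2 = 2.
Cage b needs sum 4; hence r2c3 = 1.
D is a freebie, which forces r3c3 = 2.
G is a freebie, leaving r4c3 = 3.
Column 3 now contains 3, which forces r1c3 = 4.
Cage c has sum 9, which forces r1c4 = 2.
Cage c has sum 9, which forces r2c4 = 3.
The two cells of cage f must have sum 7, leaving r3c2 = 3.
3 is placed in row 4, which forces r4c2 = 4.
4 is placed in row 4, which forces r4c4 = 1.
Row 1 now contains 2, which forces r1c1 = 3.
Row 2 already has 3, which forces r2c1 = 4.
Cage a has sum 10, so r3c1 = 1.
1 is placed in column 4, which forces r3c4 = 4.
Row 4 now contains 1, which forces r4c1 = 2.
Filled in: 3 1 4 2 / 4 2 1 3 / 1 3 2 4 / 2 4 3 1.

2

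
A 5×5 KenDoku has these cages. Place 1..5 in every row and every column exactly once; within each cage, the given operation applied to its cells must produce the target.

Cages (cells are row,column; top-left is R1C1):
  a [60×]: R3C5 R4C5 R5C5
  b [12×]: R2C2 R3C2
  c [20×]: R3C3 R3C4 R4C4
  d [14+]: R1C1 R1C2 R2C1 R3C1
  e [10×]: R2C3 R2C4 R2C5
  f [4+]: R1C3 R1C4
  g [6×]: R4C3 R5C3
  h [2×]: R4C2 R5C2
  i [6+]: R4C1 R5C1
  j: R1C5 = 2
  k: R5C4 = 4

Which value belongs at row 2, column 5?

1

Cage j is given, which forces R1C5 = 2.
K is a freebie, which forces R5C4 = 4.
In column 2, 5 can only go at R1C2, so R1C2 = 5.
The only place for 4 in row 1 is R1C1.
The only place for 4 in row 2 is R2C2.
Column 2 already has 4; hence R3C2 = 3.
Cage d has sum 14, which forces R2C1 = 3.
Row 3 already has 3, leaving R3C1 = 2.
2 is placed in row 3, leaving R3C3 = 4.
4 is placed in row 3, leaving R3C5 = 5.
5 is placed in column 5, so R5C5 = 3.
5 is placed in column 5, leaving R2C5 = 1.
Row 3 now contains 5, so R3C4 = 1.
Cage g needs two cells with product 6; hence R4C3 = 3.
Cage c needs product 20, so R4C4 = 5.
3 is placed in column 5; hence R4C5 = 4.
3 is placed in row 5, which forces R5C3 = 2.
3 is placed in column 3; hence R1C3 = 1.
1 is placed in column 4, leaving R1C4 = 3.
2 is placed in column 3, so R2C3 = 5.
Column 4 now contains 5, leaving R2C4 = 2.
5 is placed in row 4, which forces R4C1 = 1.
The two cells of cage h must have product 2, which forces R4C2 = 2.
Cage i's pair has sum 6, which forces R5C1 = 5.
Row 5 already has 2, leaving R5C2 = 1.
Filled in: 4 5 1 3 2 / 3 4 5 2 1 / 2 3 4 1 5 / 1 2 3 5 4 / 5 1 2 4 3.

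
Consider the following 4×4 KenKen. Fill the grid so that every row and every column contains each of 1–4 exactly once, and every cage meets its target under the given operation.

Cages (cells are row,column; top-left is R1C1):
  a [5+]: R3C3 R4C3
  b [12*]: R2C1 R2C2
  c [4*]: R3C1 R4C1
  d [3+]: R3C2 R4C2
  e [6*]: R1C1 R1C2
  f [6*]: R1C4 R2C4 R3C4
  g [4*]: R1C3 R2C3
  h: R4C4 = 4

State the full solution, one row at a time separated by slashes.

2 3 4 1 / 3 4 1 2 / 4 1 2 3 / 1 2 3 4

H is a freebie, leaving R4C4 = 4.
Cage c's pair has product 4, leaving R3C1 = 4.
4 is placed in row 4; hence R4C1 = 1.
Row 4 now contains 1, which forces R4C2 = 2.
Row 4 already has 2, so R4C3 = 3.
Cage e needs two cells with product 6; hence R1C1 = 2.
Column 2 already has 2; hence R1C2 = 3.
3 is placed in row 1; hence R1C4 = 1.
4 is placed in column 1; hence R2C1 = 3.
The two cells of cage b must have product 12, which forces R2C2 = 4.
Row 2 now contains 4, so R2C3 = 1.
Row 2 already has 3, which forces R2C4 = 2.
Column 2 already has 2, leaving R3C2 = 1.
Column 3 already has 3; hence R3C3 = 2.
2 is placed in column 4, leaving R3C4 = 3.
Row 1 already has 1; hence R1C3 = 4.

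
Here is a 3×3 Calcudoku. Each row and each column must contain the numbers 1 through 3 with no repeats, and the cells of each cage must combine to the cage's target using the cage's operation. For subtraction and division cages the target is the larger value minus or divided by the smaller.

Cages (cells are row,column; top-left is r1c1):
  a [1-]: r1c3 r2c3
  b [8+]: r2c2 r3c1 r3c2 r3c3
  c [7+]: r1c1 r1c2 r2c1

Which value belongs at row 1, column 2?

3

The 4 cells of cage b must have sum 8, leaving r2c2 = 2.
Cage c has sum 7, so r1c1 = 1.
2 is placed in column 2; hence r1c2 = 3.
Cage a needs two cells with difference 1, leaving r1c3 = 2.
2 is placed in row 2; hence r2c1 = 3.
Row 2 now contains 3; hence r2c3 = 1.
Column 1 now contains 3; hence r3c1 = 2.
3 is placed in column 2, which forces r3c2 = 1.
Column 3 now contains 1; hence r3c3 = 3.
Completed grid: 1 3 2 / 3 2 1 / 2 1 3.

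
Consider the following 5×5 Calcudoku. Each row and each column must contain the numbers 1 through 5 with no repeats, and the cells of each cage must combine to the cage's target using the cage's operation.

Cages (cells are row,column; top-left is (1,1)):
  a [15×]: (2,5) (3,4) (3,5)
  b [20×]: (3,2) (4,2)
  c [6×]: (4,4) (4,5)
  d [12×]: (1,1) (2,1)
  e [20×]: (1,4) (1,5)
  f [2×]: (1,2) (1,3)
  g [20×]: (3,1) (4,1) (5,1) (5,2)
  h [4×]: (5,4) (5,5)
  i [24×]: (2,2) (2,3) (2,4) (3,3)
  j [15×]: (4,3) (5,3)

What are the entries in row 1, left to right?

3 1 2 5 4

Row 1 needs a 3, and only (1,1) is open for it.
Column 1 now contains 3; hence (2,1) = 4.
Cage i needs product 24; hence (3,3) = 4.
Cage g has product 20, which forces (5,2) = 2.
2 is placed in column 2, so (1,2) = 1.
The two cells of cage f must have product 2, which forces (1,3) = 2.
Column 2 now contains 1, so (2,2) = 3.
3 is placed in row 2, so (2,3) = 1.
Row 2 already has 1, which forces (2,4) = 2.
Row 2 already has 1, leaving (2,5) = 5.
Row 3 now contains 4; hence (3,2) = 5.
Cage b needs two cells with product 20; hence (4,2) = 4.
Column 4 already has 2; hence (4,4) = 3.
3 is placed in row 4, so (4,5) = 2.
Cage e's pair has product 20, leaving (1,4) = 5.
Column 5 now contains 5, so (1,5) = 4.
Cage g needs product 20, which forces (3,1) = 2.
3 is placed in column 4; hence (3,4) = 1.
Cage a has product 15, leaving (3,5) = 3.
3 is placed in row 4, which forces (4,3) = 5.
Cage j's pair has product 15, leaving (5,3) = 3.
1 is placed in column 4, which forces (5,4) = 4.
4 is placed in column 5; hence (5,5) = 1.
Row 4 now contains 5, so (4,1) = 1.
1 is placed in row 5, leaving (5,1) = 5.
The full grid is 3 1 2 5 4 / 4 3 1 2 5 / 2 5 4 1 3 / 1 4 5 3 2 / 5 2 3 4 1.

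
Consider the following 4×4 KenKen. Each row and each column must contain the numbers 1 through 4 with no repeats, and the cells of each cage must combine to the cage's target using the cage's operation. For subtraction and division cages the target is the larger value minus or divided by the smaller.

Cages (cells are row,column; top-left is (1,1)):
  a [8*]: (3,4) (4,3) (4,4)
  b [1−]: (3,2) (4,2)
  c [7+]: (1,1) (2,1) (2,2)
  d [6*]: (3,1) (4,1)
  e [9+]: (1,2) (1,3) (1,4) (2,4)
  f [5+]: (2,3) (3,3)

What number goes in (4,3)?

Cage c needs sum 7, leaving (2,2) = 2.
The only place for 1 in column 2 is (1,2).
Row 1 already has 1; hence (1,1) = 4.
Row 1 already has 4, leaving (1,3) = 3.
3 is placed in row 1, leaving (1,4) = 2.
Cage c has sum 7; hence (2,1) = 1.
1 is placed in row 2, which forces (2,3) = 4.
1 is placed in row 2, so (2,4) = 3.
Cage f's pair has sum 5; hence (3,3) = 1.
Row 3 now contains 1, so (3,4) = 4.
Cage a needs product 8; hence (4,3) = 2.
Column 4 now contains 4, so (4,4) = 1.
Cage d needs two cells with product 6, which forces (3,1) = 2.
Row 3 already has 4, which forces (3,2) = 3.
2 is placed in row 4, so (4,1) = 3.
The two cells of cage b must have difference 1, which forces (4,2) = 4.
Completed grid: 4 1 3 2 / 1 2 4 3 / 2 3 1 4 / 3 4 2 1.

2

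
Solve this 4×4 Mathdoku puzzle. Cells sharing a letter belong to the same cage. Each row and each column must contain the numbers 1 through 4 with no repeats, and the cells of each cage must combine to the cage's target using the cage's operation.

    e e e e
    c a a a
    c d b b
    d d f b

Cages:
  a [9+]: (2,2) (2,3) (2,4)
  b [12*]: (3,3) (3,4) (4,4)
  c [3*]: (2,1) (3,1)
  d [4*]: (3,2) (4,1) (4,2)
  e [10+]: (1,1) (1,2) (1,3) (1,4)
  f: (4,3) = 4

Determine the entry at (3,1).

Cage f is a single given cell, so (4,3) = 4.
The 3 cells of cage d must have product 4, leaving (3,2) = 2.
The 3 cells of cage d must have product 4, leaving (4,1) = 2.
Row 4 already has 4, which forces (4,2) = 1.
1 is placed in row 4, leaving (4,4) = 3.
The 3 cells of cage b must have product 12, leaving (3,3) = 1.
3 is placed in column 4; hence (3,4) = 4.
Cage c's pair has product 3, which forces (2,1) = 1.
The 3 cells of cage a must have sum 9; hence (2,2) = 4.
Cage a needs sum 9, which forces (2,3) = 3.
4 is placed in column 4, leaving (2,4) = 2.
1 is placed in row 3, leaving (3,1) = 3.
3 is placed in column 1, which forces (1,1) = 4.
Column 2 already has 4, which forces (1,2) = 3.
Column 3 already has 3, which forces (1,3) = 2.
2 is placed in column 4; hence (1,4) = 1.
Filled in: 4 3 2 1 / 1 4 3 2 / 3 2 1 4 / 2 1 4 3.

3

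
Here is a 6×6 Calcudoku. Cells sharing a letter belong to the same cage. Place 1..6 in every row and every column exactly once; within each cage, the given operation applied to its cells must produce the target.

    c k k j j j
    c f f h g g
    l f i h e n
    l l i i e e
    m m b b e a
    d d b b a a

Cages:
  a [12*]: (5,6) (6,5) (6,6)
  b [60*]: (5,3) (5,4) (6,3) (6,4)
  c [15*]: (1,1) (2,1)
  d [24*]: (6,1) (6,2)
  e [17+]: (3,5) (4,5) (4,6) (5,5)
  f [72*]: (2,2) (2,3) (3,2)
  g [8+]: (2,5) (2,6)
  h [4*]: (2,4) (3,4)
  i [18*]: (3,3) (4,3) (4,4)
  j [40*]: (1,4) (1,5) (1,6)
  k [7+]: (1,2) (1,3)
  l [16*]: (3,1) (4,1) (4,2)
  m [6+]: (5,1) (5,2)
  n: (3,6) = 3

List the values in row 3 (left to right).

N is a freebie, so (3,6) = 3.
Row 2 needs a 1, and only (2,4) is open for it.
Column 4 now contains 1, so (3,4) = 4.
Row 3 already has 4, so (3,1) = 2.
Row 3 already has 4, so (3,2) = 6.
Row 3 already has 6, so (3,3) = 1.
Row 3 already has 1; hence (3,5) = 5.
The 3 cells of cage l must have product 16, so (4,1) = 4.
Cage l needs product 16, so (4,2) = 2.
Column 1 now contains 4, which forces (6,1) = 6.
6 is placed in column 2; hence (6,2) = 4.
4 is placed in column 2, which forces (2,2) = 3.
The 3 cells of cage f must have product 72, so (2,3) = 4.
Cage e needs sum 17, leaving (4,6) = 5.
Cage c needs two cells with product 15; hence (1,1) = 3.
The 3 cells of cage j must have product 40, leaving (1,4) = 5.
Row 2 already has 3, so (2,1) = 5.
Column 1 now contains 5, leaving (5,1) = 1.
Row 5 now contains 1, which forces (5,2) = 5.
Row 1 already has 5, which forces (1,2) = 1.
The two cells of cage k must have sum 7, so (1,3) = 6.
Column 3 already has 6; hence (4,3) = 3.
Row 4 already has 3; hence (4,4) = 6.
Row 4 already has 3, so (4,5) = 1.
Cage b has product 60, which forces (5,3) = 2.
Cage b has product 60, leaving (5,4) = 3.
Cage b has product 60, so (6,3) = 5.
Cage b needs product 60; hence (6,4) = 2.
Row 6 now contains 2, leaving (6,5) = 3.
Row 6 now contains 2; hence (6,6) = 1.
Cage e has sum 17, which forces (5,5) = 6.
The 3 cells of cage a must have product 12; hence (5,6) = 4.
Cage j has product 40; hence (1,5) = 4.
4 is placed in column 6, so (1,6) = 2.
Column 5 already has 6, which forces (2,5) = 2.
The two cells of cage g must have sum 8, so (2,6) = 6.
Completed grid: 3 1 6 5 4 2 / 5 3 4 1 2 6 / 2 6 1 4 5 3 / 4 2 3 6 1 5 / 1 5 2 3 6 4 / 6 4 5 2 3 1.

2 6 1 4 5 3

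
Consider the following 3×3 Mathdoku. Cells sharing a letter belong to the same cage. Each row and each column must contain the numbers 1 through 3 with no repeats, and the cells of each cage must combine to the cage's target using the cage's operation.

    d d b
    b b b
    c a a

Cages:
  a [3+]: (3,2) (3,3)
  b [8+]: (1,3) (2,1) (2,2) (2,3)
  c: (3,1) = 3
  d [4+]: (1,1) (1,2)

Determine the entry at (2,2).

1

Cage b has sum 8; hence (1,3) = 2.
Cage c is a single given cell, leaving (3,1) = 3.
2 is placed in column 3, which forces (3,3) = 1.
Column 1 now contains 3, so (1,1) = 1.
The two cells of cage d must have sum 4, leaving (1,2) = 3.
1 is placed in column 1, so (2,1) = 2.
Row 2 now contains 2, so (2,2) = 1.
Column 3 now contains 1; hence (2,3) = 3.
Row 3 now contains 1; hence (3,2) = 2.
The full grid is 1 3 2 / 2 1 3 / 3 2 1.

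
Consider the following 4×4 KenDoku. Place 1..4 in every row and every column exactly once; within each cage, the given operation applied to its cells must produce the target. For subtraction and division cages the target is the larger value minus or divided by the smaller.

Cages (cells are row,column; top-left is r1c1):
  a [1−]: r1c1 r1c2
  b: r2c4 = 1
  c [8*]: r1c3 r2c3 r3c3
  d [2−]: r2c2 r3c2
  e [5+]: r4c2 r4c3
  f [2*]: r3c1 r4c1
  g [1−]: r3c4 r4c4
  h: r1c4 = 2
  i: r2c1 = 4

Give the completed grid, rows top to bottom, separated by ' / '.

Cage h is given, leaving r1c4 = 2.
Cage i is given, leaving r2c1 = 4.
B is a freebie, which forces r2c4 = 1.
Cage a needs two cells with difference 1, leaving r1c1 = 3.
Cage a's pair has difference 1, leaving r1c2 = 4.
Row 1 now contains 4, leaving r1c3 = 1.
1 is placed in row 2; hence r2c3 = 2.
4 is placed in column 2; hence r3c2 = 1.
Column 3 already has 1, which forces r3c3 = 4.
Row 3 now contains 4, leaving r3c4 = 3.
4 is placed in column 3, which forces r4c3 = 3.
Column 4 already has 3, so r4c4 = 4.
Row 2 already has 2, so r2c2 = 3.
Row 3 already has 1, which forces r3c1 = 2.
The two cells of cage f must have product 2, which forces r4c1 = 1.
Row 4 now contains 3; hence r4c2 = 2.

3 4 1 2 / 4 3 2 1 / 2 1 4 3 / 1 2 3 4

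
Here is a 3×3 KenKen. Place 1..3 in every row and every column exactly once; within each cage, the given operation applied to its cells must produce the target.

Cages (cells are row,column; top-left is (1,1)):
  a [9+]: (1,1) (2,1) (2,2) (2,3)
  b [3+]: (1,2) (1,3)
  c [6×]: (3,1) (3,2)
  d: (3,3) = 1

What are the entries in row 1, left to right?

3 1 2

Cage a needs sum 9, which forces (1,1) = 3.
Column 1 already has 3; hence (3,1) = 2.
Row 3 already has 2, so (3,2) = 3.
Cage d is given, leaving (3,3) = 1.
The two cells of cage b must have sum 3; hence (1,2) = 1.
Column 3 already has 1, so (1,3) = 2.
2 is placed in column 1; hence (2,1) = 1.
Cage a has sum 9, which forces (2,2) = 2.
Cage a has sum 9, so (2,3) = 3.
Filled in: 3 1 2 / 1 2 3 / 2 3 1.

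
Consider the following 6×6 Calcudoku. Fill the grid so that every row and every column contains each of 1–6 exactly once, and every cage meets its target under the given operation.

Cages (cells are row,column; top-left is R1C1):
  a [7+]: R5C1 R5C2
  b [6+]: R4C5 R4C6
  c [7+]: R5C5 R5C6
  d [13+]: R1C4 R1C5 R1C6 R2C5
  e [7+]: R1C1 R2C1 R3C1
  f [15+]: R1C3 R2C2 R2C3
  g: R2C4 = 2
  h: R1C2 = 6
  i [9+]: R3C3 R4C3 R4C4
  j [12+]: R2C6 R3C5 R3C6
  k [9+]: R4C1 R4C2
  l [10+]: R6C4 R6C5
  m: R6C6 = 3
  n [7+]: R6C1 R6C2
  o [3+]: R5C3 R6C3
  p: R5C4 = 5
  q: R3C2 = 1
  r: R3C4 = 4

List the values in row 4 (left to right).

Cage h is given, which forces R1C2 = 6.
G is a freebie, which forces R2C4 = 2.
Cage q is a single given cell, so R3C2 = 1.
Cage r is a single given cell, so R3C4 = 4.
Cage p is given; hence R5C4 = 5.
Column 4 now contains 4, leaving R6C4 = 6.
6 is placed in row 6, leaving R6C5 = 4.
Cage m is given, so R6C6 = 3.
Cage f needs sum 15, leaving R2C3 = 6.
Row 3 now contains 4, leaving R3C1 = 2.
Column 1 already has 2, so R6C1 = 5.
5 is placed in row 6, leaving R6C2 = 2.
Row 6 already has 2, leaving R6C3 = 1.
The 3 cells of cage i must have sum 9, so R4C4 = 1.
Column 3 already has 1, leaving R5C3 = 2.
Column 4 now contains 1, which forces R1C4 = 3.
The two cells of cage b must have sum 6; hence R4C5 = 2.
The two cells of cage b must have sum 6, which forces R4C6 = 4.
Cage d has sum 13, so R1C5 = 5.
The 4 cells of cage d must have sum 13; hence R1C6 = 2.
Cage d needs sum 13, leaving R2C5 = 3.
Column 6 now contains 4, which forces R2C6 = 1.
5 is placed in column 5, which forces R3C5 = 6.
Row 3 now contains 6; hence R3C6 = 5.
Row 4 already has 4, which forces R4C1 = 6.
Cage k needs two cells with sum 9, leaving R4C2 = 3.
Row 4 already has 3, so R4C3 = 5.
3 is placed in column 2, so R5C2 = 4.
Column 5 now contains 6, which forces R5C5 = 1.
Column 6 now contains 1, so R5C6 = 6.
Cage e needs sum 7, which forces R1C1 = 1.
Row 1 now contains 5, so R1C3 = 4.
Row 2 already has 1; hence R2C1 = 4.
Column 2 already has 4, which forces R2C2 = 5.
Row 3 now contains 5, so R3C3 = 3.
Row 5 now contains 4, so R5C1 = 3.
Completed grid: 1 6 4 3 5 2 / 4 5 6 2 3 1 / 2 1 3 4 6 5 / 6 3 5 1 2 4 / 3 4 2 5 1 6 / 5 2 1 6 4 3.

6 3 5 1 2 4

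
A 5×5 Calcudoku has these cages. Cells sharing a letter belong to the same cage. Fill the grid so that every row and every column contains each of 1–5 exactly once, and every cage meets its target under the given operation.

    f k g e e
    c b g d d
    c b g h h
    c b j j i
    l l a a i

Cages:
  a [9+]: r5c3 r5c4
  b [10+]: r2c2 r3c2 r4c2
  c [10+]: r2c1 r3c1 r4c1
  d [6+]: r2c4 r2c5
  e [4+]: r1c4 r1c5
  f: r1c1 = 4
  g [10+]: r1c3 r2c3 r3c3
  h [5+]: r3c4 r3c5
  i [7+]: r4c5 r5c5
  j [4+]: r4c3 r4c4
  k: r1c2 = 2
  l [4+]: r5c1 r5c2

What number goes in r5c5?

Cage f is a single given cell, leaving r1c1 = 4.
K is a freebie, leaving r1c2 = 2.
In row 1, 5 can only go at r1c3, so r1c3 = 5.
Column 3 already has 5; hence r5c3 = 4.
The two cells of cage a must have sum 9, leaving r5c4 = 5.
Row 4 needs a 2, and only r4c1 is open for it.
The only place for 2 in row 5 is r5c5.
The two cells of cage i must have sum 7, leaving r4c5 = 5.
Cage d needs two cells with sum 6, so r2c4 = 2.
Column 5 already has 5, leaving r2c5 = 4.
Row 2 already has 2, which forces r2c3 = 3.
Cage g needs sum 10, leaving r3c3 = 2.
Cage h's pair has sum 5, leaving r3c4 = 4.
The two cells of cage h must have sum 5, leaving r3c5 = 1.
Column 3 already has 3; hence r4c3 = 1.
Row 4 now contains 1, so r4c4 = 3.
Column 4 already has 3, so r1c4 = 1.
Column 5 now contains 1, leaving r1c5 = 3.
Row 2 now contains 3; hence r2c1 = 5.
The 3 cells of cage b must have sum 10, leaving r2c2 = 1.
The 3 cells of cage c must have sum 10; hence r3c1 = 3.
Row 3 already has 1, leaving r3c2 = 5.
Row 4 now contains 1; hence r4c2 = 4.
3 is placed in column 1, which forces r5c1 = 1.
Column 2 now contains 1, leaving r5c2 = 3.
The full grid is 4 2 5 1 3 / 5 1 3 2 4 / 3 5 2 4 1 / 2 4 1 3 5 / 1 3 4 5 2.

2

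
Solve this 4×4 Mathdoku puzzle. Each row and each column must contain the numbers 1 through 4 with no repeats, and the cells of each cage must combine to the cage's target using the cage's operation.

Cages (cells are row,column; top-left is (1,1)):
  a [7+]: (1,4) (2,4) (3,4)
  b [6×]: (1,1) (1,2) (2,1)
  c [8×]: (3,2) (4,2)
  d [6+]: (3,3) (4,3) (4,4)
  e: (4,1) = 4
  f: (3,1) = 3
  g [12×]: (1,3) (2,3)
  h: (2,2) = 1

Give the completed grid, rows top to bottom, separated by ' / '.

1 3 4 2 / 2 1 3 4 / 3 4 2 1 / 4 2 1 3

Cage h is a single given cell, leaving (2,2) = 1.
Cage f is given, so (3,1) = 3.
E is a freebie, which forces (4,1) = 4.
Row 4 already has 4, so (4,2) = 2.
Cage b has product 6; hence (1,1) = 1.
Column 2 already has 2, which forces (1,2) = 3.
Row 1 already has 3, which forces (1,3) = 4.
Row 1 now contains 4, leaving (1,4) = 2.
Column 1 now contains 3, which forces (2,1) = 2.
4 is placed in column 3, leaving (2,3) = 3.
Column 4 already has 2, which forces (2,4) = 4.
Column 2 already has 2, which forces (3,2) = 4.
Cage d has sum 6, so (3,3) = 2.
Column 4 now contains 4, leaving (3,4) = 1.
Column 3 now contains 3, which forces (4,3) = 1.
1 is placed in column 4, leaving (4,4) = 3.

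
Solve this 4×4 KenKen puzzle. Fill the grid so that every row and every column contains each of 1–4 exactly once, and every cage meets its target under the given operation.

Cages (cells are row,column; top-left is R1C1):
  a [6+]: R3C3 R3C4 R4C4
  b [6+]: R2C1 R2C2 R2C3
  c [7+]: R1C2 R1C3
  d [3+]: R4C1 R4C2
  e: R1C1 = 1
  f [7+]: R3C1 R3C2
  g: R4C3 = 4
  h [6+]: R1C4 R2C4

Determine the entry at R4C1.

E is a freebie; hence R1C1 = 1.
1 is placed in column 1, so R4C1 = 2.
2 is placed in row 4, which forces R4C2 = 1.
Cage g is given; hence R4C3 = 4.
Row 4 already has 1, leaving R4C4 = 3.
The two cells of cage c must have sum 7, leaving R1C2 = 4.
Column 3 now contains 4, which forces R1C3 = 3.
Row 1 now contains 4, which forces R1C4 = 2.
2 is placed in column 1, leaving R2C1 = 3.
Cage b has sum 6, so R2C2 = 2.
Cage b needs sum 6, leaving R2C3 = 1.
2 is placed in column 4, so R2C4 = 4.
Column 1 now contains 3, so R3C1 = 4.
4 is placed in column 2, which forces R3C2 = 3.
Column 3 now contains 1; hence R3C3 = 2.
2 is placed in column 4, which forces R3C4 = 1.
Completed grid: 1 4 3 2 / 3 2 1 4 / 4 3 2 1 / 2 1 4 3.

2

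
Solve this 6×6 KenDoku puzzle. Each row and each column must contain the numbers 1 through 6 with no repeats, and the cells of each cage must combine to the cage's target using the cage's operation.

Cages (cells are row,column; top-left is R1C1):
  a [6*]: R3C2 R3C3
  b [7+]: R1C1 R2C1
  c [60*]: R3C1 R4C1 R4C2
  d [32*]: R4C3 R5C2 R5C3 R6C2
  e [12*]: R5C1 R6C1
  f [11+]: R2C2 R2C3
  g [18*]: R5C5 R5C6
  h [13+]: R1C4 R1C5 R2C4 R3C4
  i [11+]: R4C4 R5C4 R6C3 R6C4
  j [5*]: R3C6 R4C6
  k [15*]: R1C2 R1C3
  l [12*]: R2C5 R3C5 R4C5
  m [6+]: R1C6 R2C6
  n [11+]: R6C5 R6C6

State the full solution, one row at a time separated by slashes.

6 3 5 1 2 4 / 1 5 6 4 3 2 / 5 2 3 6 4 1 / 2 6 4 3 1 5 / 4 1 2 5 6 3 / 3 4 1 2 5 6

The only place for 5 in row 5 is R5C4.
In column 6, 3 can only go at R5C6, so R5C6 = 3.
Row 5 now contains 3, leaving R5C5 = 6.
Column 5 now contains 6, leaving R6C5 = 5.
5 is placed in row 6, which forces R6C6 = 6.
Cage e's pair has product 12, which forces R5C1 = 4.
Cage e needs two cells with product 12; hence R6C1 = 3.
The 4 cells of cage d must have product 32; hence R4C3 = 4.
Cage d has product 32, so R6C2 = 4.
Cage i needs sum 11, which forces R4C4 = 3.
Row 4 now contains 3, which forces R4C5 = 1.
Row 4 now contains 1, which forces R4C6 = 5.
The 3 cells of cage c must have product 60, which forces R3C1 = 5.
Column 6 already has 5, leaving R3C6 = 1.
The only place for 3 in row 2 is R2C5.
Column 5 already has 3, which forces R3C5 = 4.
4 is placed in column 5, so R1C5 = 2.
2 is placed in row 1; hence R1C6 = 4.
Column 6 already has 4, leaving R2C6 = 2.
Cage h needs sum 13; hence R3C4 = 6.
Row 1 already has 4, so R1C4 = 1.
Cage h needs sum 13, which forces R2C4 = 4.
Column 4 now contains 1, so R6C4 = 2.
1 is placed in row 1, which forces R1C1 = 6.
Cage b's pair has sum 7; hence R2C1 = 1.
Column 1 now contains 6; hence R4C1 = 2.
2 is placed in row 4, leaving R4C2 = 6.
Row 6 now contains 2; hence R6C3 = 1.
6 is placed in column 2; hence R2C2 = 5.
Cage f's pair has sum 11, so R2C3 = 6.
Cage d has product 32; hence R5C2 = 1.
Column 3 now contains 1; hence R5C3 = 2.
5 is placed in column 2, which forces R1C2 = 3.
Cage k's pair has product 15; hence R1C3 = 5.
The two cells of cage a must have product 6; hence R3C2 = 2.
2 is placed in column 3; hence R3C3 = 3.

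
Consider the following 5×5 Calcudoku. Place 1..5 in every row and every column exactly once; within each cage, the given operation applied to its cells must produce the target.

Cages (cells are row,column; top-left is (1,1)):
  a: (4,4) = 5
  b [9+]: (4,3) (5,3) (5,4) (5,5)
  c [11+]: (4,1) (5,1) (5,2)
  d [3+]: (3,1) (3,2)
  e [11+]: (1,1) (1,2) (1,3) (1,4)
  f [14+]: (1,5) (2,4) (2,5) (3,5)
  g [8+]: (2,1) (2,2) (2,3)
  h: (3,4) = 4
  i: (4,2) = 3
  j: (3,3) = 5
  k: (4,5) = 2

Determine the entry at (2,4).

2

Cage j is given, which forces (3,3) = 5.
H is a freebie, so (3,4) = 4.
I is a freebie; hence (4,2) = 3.
Cage a is a single given cell, which forces (4,4) = 5.
Cage k is a single given cell, leaving (4,5) = 2.
Cage f needs sum 14, so (2,4) = 2.
The 4 cells of cage f must have sum 14, so (3,5) = 3.
Row 4 already has 2, leaving (4,1) = 4.
Row 4 already has 2, so (4,3) = 1.
The only place for 4 in row 1 is (1,5).
Column 5 now contains 4; hence (2,5) = 5.
Column 5 now contains 5, so (5,5) = 1.
Cage b needs sum 9, leaving (5,3) = 4.
Row 5 already has 1, leaving (5,4) = 3.
3 is placed in column 4, leaving (1,4) = 1.
Cage g needs sum 8; hence (2,1) = 1.
The 3 cells of cage g must have sum 8; hence (2,2) = 4.
4 is placed in column 3, which forces (2,3) = 3.
1 is placed in column 1, so (3,1) = 2.
Row 3 now contains 2, so (3,2) = 1.
2 is placed in column 1, leaving (5,1) = 5.
Row 5 already has 5; hence (5,2) = 2.
5 is placed in column 1, which forces (1,1) = 3.
2 is placed in column 2; hence (1,2) = 5.
Column 3 now contains 3, leaving (1,3) = 2.
Completed grid: 3 5 2 1 4 / 1 4 3 2 5 / 2 1 5 4 3 / 4 3 1 5 2 / 5 2 4 3 1.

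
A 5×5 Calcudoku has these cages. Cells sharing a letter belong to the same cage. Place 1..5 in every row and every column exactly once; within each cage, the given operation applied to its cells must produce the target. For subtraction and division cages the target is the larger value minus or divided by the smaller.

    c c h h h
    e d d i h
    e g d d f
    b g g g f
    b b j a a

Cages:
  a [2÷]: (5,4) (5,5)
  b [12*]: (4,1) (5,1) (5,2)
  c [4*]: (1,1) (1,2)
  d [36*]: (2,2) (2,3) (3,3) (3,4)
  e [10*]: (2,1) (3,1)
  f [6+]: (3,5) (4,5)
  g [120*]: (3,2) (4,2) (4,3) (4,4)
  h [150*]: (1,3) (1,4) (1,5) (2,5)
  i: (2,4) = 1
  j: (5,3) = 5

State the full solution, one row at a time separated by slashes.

Cage i is given, so (2,4) = 1.
The 4 cells of cage h must have product 150; hence (2,5) = 5.
J is a freebie, which forces (5,3) = 5.
Cage h has product 150; hence (1,4) = 5.
Row 2 already has 5, leaving (2,1) = 2.
Cage e needs two cells with product 10, so (3,1) = 5.
Cage d has product 36, which forces (3,3) = 1.
The 4 cells of cage d must have product 36; hence (3,4) = 3.
Cage g has product 120, which forces (4,2) = 5.
Cage g has product 120; hence (4,3) = 3.
Column 3 now contains 3, leaving (1,3) = 2.
The 4 cells of cage h must have product 150, which forces (1,5) = 3.
The 4 cells of cage d must have product 36, which forces (2,2) = 3.
Column 3 now contains 3, so (2,3) = 4.
Cage b has product 12, which forces (5,1) = 3.
The only place for 1 in row 4 is (4,1).
Column 1 now contains 1, which forces (1,1) = 4.
Cage c's pair has product 4, which forces (1,2) = 1.
Cage b needs product 12, so (5,2) = 4.
Row 5 now contains 4, leaving (5,4) = 2.
2 is placed in row 5, so (5,5) = 1.
4 is placed in column 2, which forces (3,2) = 2.
2 is placed in row 3, leaving (3,5) = 4.
Column 4 now contains 2, so (4,4) = 4.
4 is placed in column 5, leaving (4,5) = 2.

4 1 2 5 3 / 2 3 4 1 5 / 5 2 1 3 4 / 1 5 3 4 2 / 3 4 5 2 1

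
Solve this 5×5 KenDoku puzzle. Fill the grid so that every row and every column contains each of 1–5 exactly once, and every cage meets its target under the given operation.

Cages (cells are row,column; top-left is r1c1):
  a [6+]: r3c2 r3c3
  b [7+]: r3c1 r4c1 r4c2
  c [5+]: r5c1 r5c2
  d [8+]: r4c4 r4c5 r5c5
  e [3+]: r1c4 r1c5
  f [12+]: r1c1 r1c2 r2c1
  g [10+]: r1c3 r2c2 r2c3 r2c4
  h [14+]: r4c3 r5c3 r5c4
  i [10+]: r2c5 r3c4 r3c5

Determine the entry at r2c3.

2

Cage h needs sum 14; hence r4c3 = 5.
Cage h has sum 14, which forces r5c3 = 4.
Cage h needs sum 14; hence r5c4 = 5.
In row 5, 1 can only go at r5c5, so r5c5 = 1.
Cage e's pair has sum 3, leaving r1c4 = 1.
Column 5 now contains 1; hence r1c5 = 2.
Row 1 already has 2, so r1c3 = 3.
The 3 cells of cage f must have sum 12, which forces r2c1 = 3.
Row 2 already has 3, which forces r2c5 = 5.
Column 1 now contains 3, which forces r5c1 = 2.
2 is placed in row 5, so r5c2 = 3.
Cage i has sum 10, which forces r3c4 = 2.
The 3 cells of cage i must have sum 10, which forces r3c5 = 3.
Cage b has sum 7, leaving r4c2 = 2.
3 is placed in column 5, which forces r4c5 = 4.
Cage g needs sum 10, so r2c2 = 1.
Cage g has sum 10, so r2c3 = 2.
Column 4 now contains 2, which forces r2c4 = 4.
Cage b has sum 7, which forces r3c1 = 4.
Cage a's pair has sum 6; hence r3c2 = 5.
Row 3 already has 2, which forces r3c3 = 1.
4 is placed in row 4, leaving r4c1 = 1.
4 is placed in row 4, leaving r4c4 = 3.
4 is placed in column 1, so r1c1 = 5.
5 is placed in column 2, so r1c2 = 4.
Completed grid: 5 4 3 1 2 / 3 1 2 4 5 / 4 5 1 2 3 / 1 2 5 3 4 / 2 3 4 5 1.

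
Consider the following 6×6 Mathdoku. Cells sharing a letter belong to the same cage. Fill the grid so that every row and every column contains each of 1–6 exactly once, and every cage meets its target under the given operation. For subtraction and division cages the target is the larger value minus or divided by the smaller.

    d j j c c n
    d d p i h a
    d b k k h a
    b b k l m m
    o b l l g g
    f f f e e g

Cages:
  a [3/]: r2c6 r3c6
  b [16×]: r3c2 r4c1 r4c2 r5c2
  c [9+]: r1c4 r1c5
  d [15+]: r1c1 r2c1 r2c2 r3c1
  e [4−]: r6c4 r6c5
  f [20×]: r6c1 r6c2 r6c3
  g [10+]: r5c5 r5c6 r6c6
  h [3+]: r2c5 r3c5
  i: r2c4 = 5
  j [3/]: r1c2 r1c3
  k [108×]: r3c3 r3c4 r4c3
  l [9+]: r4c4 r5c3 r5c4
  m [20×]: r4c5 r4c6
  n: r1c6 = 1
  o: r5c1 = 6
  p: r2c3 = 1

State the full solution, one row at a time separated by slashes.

3 6 2 4 5 1 / 4 3 1 5 2 6 / 5 4 3 6 1 2 / 2 1 6 3 4 5 / 6 2 5 1 3 4 / 1 5 4 2 6 3

N is a freebie, so r1c6 = 1.
Cage p is a single given cell, which forces r2c3 = 1.
I is a freebie, which forces r2c4 = 5.
1 is placed in row 2, which forces r2c5 = 2.
Cage k needs product 108; hence r3c3 = 3.
Cage k needs product 108, leaving r3c4 = 6.
Column 5 already has 2, so r3c5 = 1.
Row 3 now contains 6, leaving r3c6 = 2.
Cage b has product 16, leaving r4c1 = 2.
Cage k needs product 108, leaving r4c3 = 6.
O is a freebie, which forces r5c1 = 6.
The 4 cells of cage d must have sum 15, so r1c1 = 3.
Cage j needs two cells with quotient 3, leaving r1c2 = 6.
6 is placed in column 3, so r1c3 = 2.
3 is placed in row 1, which forces r1c4 = 4.
6 is placed in row 1, so r1c5 = 5.
The 4 cells of cage d must have sum 15; hence r2c1 = 4.
The 4 cells of cage d must have sum 15, leaving r2c2 = 3.
Cage a needs two cells with quotient 3, leaving r2c6 = 6.
Cage d has sum 15, so r3c1 = 5.
2 is placed in row 3; hence r3c2 = 4.
Cage b needs product 16, so r4c2 = 1.
Row 4 already has 1, so r4c4 = 3.
Column 5 now contains 5, leaving r4c5 = 4.
4 is placed in row 4; hence r4c6 = 5.
Cage b needs product 16; hence r5c2 = 2.
2 is placed in row 5, which forces r5c4 = 1.
Cage g has sum 10; hence r5c5 = 3.
Cage g needs sum 10, which forces r5c6 = 4.
5 is placed in column 1, which forces r6c1 = 1.
Column 2 now contains 1, leaving r6c2 = 5.
Row 6 already has 5, so r6c3 = 4.
Column 4 already has 1; hence r6c4 = 2.
Column 5 now contains 5, so r6c5 = 6.
Cage g needs sum 10, so r6c6 = 3.
4 is placed in row 5, which forces r5c3 = 5.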